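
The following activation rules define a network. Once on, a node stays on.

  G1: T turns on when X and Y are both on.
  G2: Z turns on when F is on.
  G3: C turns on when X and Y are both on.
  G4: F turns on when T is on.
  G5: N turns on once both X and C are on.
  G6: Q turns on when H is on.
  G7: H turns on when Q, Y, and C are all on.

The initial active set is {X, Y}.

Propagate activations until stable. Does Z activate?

Yes

G1: X and Y on → T on.
T is on, so F turns on (G4).
G2: F on → Z on.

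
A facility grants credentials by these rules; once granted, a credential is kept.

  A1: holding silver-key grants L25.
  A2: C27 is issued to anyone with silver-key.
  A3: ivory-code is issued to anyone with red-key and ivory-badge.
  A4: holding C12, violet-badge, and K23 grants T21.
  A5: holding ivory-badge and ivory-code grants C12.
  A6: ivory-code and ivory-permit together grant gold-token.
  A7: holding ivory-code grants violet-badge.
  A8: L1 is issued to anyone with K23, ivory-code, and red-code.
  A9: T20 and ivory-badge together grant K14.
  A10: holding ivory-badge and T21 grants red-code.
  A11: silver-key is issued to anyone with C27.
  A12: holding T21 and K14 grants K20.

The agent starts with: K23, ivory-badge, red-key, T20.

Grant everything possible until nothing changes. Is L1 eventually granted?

Yes

Holding red-key and ivory-badge grants ivory-code (A3).
Holding ivory-badge and ivory-code grants C12 (A5).
Holding ivory-code grants violet-badge (A7).
Holding C12, violet-badge, and K23 grants T21 (A4).
Holding ivory-badge and T21 grants red-code (A10).
Holding K23, ivory-code, and red-code grants L1 (A8).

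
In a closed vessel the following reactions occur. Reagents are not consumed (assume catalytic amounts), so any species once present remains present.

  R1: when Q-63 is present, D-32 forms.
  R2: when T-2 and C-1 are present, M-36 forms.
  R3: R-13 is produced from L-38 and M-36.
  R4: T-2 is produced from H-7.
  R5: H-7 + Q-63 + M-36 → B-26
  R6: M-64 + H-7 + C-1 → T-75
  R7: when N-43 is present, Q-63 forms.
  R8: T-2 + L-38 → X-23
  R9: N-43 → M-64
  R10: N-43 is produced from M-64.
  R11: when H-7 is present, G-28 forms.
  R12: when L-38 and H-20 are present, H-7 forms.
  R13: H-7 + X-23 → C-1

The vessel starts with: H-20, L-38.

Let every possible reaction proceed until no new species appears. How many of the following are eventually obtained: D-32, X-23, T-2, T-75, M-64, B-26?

L-38 and H-20 present → H-7 forms (R12).
H-7 present → T-2 forms (R4).
T-2 and L-38 present → X-23 forms (R8).
D-32 would need Q-63 (R1), but Q-63 never forms.
X-23: reached.
T-2: reached.
T-75 would need M-64, H-7, and C-1 (R6), but M-64 never forms.
M-64 would need N-43 (R9), but N-43 never forms.
B-26 would need H-7, Q-63, and M-36 (R5), but Q-63 never forms.
Reached: X-23 and T-2 — 2 of the 6.

2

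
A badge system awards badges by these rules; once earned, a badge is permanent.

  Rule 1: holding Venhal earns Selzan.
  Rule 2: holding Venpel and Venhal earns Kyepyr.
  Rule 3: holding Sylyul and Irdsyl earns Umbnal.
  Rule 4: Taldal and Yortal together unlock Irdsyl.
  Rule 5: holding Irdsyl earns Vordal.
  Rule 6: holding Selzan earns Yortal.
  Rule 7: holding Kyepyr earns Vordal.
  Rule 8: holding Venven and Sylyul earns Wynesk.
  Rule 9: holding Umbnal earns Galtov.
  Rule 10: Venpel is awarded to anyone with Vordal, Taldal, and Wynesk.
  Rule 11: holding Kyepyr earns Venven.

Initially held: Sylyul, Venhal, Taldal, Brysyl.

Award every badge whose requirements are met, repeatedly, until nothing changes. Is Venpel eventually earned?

No

Venpel would need Vordal, Taldal, and Wynesk (Rule 10), but Wynesk is never earned.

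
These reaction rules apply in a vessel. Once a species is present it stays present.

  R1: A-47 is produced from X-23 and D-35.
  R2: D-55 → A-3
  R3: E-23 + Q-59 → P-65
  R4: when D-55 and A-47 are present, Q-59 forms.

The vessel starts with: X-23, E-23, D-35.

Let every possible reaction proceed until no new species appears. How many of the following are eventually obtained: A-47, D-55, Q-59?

1

X-23 and D-35 present → A-47 forms (R1).
A-47: reached.
No rule produces D-55, and it is not given.
Q-59 would need D-55 and A-47 (R4), but D-55 never forms.
Reached: A-47 — 1 of the 3.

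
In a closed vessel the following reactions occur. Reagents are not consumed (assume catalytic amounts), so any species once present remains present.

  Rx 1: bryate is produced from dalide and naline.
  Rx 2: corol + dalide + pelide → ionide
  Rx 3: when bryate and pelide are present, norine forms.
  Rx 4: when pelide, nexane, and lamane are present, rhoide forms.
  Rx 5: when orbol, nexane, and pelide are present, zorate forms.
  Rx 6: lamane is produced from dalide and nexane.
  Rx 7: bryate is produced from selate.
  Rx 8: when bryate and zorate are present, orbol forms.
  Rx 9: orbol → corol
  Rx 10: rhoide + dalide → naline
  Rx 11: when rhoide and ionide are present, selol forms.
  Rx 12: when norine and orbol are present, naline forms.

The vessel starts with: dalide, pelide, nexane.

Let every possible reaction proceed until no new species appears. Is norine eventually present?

dalide and nexane present → lamane forms (Rx 6).
pelide, nexane, and lamane present → rhoide forms (Rx 4).
rhoide and dalide present → naline forms (Rx 10).
dalide and naline present → bryate forms (Rx 1).
bryate and pelide present → norine forms (Rx 3).

Yes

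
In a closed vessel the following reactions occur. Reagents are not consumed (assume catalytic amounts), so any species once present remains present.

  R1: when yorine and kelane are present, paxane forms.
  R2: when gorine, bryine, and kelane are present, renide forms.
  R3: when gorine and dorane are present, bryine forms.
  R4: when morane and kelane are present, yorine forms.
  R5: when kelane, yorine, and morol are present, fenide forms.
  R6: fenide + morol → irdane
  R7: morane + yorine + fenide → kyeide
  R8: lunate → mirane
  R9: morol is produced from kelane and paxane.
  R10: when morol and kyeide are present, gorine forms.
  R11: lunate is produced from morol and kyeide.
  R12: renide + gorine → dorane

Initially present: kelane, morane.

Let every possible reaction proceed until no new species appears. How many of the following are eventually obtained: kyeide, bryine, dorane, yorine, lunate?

3

morane and kelane present → yorine forms (R4).
yorine and kelane present → paxane forms (R1).
kelane and paxane present → morol forms (R9).
kelane, yorine, and morol present → fenide forms (R5).
morane, yorine, and fenide present → kyeide forms (R7).
morol and kyeide present → lunate forms (R11).
kyeide: reached.
bryine would need gorine and dorane (R3), but dorane never forms.
dorane would need renide and gorine (R12), but renide never forms.
yorine: reached.
lunate: reached.
Reached: kyeide, yorine, and lunate — 3 of the 5.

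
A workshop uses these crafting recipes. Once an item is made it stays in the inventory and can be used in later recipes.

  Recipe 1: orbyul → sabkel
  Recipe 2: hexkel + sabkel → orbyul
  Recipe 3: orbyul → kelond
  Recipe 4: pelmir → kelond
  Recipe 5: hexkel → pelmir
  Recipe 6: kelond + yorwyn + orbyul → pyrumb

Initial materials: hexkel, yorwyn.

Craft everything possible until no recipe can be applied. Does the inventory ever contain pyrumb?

No

pyrumb would need kelond, yorwyn, and orbyul (Recipe 6), but orbyul is never obtained.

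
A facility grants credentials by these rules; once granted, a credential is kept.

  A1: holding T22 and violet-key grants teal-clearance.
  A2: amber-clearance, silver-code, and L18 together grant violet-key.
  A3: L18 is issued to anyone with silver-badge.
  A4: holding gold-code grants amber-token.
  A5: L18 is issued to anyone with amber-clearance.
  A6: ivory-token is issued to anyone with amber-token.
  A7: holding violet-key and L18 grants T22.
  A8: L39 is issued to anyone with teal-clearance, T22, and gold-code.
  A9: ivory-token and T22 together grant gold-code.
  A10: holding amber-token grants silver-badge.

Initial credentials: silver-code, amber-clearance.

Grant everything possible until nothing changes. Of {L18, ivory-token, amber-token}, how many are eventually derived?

1

Holding amber-clearance grants L18 (A5).
L18: reached.
ivory-token would need amber-token (A6), but amber-token is never granted.
amber-token would need gold-code (A4), but gold-code is never granted.
Reached: L18 — 1 of the 3.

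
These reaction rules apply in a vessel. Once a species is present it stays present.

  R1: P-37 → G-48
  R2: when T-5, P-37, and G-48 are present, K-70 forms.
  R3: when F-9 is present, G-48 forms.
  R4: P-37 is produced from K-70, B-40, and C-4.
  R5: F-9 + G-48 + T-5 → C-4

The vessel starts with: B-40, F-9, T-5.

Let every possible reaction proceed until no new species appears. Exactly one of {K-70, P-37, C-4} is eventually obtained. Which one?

F-9 present → G-48 forms (R3).
F-9, G-48, and T-5 present → C-4 forms (R5).
K-70 would need T-5, P-37, and G-48 (R2), but P-37 never forms. P-37 would need K-70, B-40, and C-4 (R4), but K-70 never forms.

C-4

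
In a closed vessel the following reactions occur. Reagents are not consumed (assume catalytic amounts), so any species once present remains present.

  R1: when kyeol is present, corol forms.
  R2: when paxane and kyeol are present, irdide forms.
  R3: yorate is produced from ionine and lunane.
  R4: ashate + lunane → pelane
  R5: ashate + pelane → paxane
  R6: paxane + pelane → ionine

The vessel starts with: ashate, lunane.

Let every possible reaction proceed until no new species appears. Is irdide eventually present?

irdide would need paxane and kyeol (R2), but kyeol never forms.

No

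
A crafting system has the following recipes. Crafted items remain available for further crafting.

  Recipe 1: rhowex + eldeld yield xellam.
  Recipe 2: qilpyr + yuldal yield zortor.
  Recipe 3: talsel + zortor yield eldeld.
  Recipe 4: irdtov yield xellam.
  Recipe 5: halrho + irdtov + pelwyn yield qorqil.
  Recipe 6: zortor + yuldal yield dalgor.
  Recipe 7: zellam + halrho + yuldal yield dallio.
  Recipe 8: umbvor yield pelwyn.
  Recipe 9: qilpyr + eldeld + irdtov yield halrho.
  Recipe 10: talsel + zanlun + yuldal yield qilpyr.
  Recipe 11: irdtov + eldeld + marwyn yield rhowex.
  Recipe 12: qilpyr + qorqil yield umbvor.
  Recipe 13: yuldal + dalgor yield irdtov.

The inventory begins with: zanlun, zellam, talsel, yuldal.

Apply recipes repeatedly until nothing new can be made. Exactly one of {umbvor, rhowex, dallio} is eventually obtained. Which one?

dallio

Using Recipe 10, talsel, zanlun, and yuldal make qilpyr.
qilpyr + yuldal → zortor (Recipe 2).
Using Recipe 3, talsel and zortor make eldeld.
Using Recipe 6, zortor and yuldal make dalgor.
yuldal + dalgor → irdtov (Recipe 13).
Using Recipe 9, qilpyr, eldeld, and irdtov make halrho.
Using Recipe 7, zellam, halrho, and yuldal make dallio.
umbvor would need qilpyr and qorqil (Recipe 12), but qorqil is never obtained. rhowex would need irdtov, eldeld, and marwyn (Recipe 11), but marwyn is never obtained.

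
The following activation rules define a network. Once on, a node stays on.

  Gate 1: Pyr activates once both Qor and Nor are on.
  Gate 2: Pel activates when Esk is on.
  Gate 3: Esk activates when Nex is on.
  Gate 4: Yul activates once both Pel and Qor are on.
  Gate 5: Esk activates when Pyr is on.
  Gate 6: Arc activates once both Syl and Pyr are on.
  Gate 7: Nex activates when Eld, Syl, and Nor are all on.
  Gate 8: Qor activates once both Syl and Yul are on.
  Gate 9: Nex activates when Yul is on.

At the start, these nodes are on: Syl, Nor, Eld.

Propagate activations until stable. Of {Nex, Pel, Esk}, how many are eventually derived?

Eld, Syl, and Nor are on, so Nex activates (Gate 7).
Nex is on, so Esk activates (Gate 3).
Esk is on, so Pel activates (Gate 2).
Nex: reached.
Pel: reached.
Esk: reached.
All 3 are reached.

3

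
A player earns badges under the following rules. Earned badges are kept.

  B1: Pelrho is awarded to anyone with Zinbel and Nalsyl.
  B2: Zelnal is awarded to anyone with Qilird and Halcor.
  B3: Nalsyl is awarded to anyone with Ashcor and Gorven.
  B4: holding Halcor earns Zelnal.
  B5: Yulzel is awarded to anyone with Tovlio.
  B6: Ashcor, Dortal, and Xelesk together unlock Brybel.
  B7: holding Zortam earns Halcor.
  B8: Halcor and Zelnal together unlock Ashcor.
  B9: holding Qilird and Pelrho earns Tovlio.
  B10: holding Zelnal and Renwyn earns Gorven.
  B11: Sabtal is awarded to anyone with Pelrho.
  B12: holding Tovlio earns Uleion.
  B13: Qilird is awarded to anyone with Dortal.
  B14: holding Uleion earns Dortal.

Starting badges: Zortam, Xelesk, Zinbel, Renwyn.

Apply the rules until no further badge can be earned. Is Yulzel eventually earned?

No

Yulzel would need Tovlio (B5), but Tovlio is never earned.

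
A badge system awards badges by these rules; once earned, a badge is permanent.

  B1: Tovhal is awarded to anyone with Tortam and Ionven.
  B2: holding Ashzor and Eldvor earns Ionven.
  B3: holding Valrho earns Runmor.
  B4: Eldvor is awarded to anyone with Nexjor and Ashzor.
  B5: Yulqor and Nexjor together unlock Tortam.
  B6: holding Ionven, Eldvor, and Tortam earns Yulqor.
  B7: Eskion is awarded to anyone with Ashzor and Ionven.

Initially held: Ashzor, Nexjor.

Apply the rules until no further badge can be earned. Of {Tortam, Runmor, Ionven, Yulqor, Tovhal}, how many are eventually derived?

1

With Nexjor and Ashzor, Eldvor is earned (B4).
With Ashzor and Eldvor, Ionven is earned (B2).
Tortam would need Yulqor and Nexjor (B5), but Yulqor is never earned.
Runmor would need Valrho (B3), but Valrho is never earned.
Ionven: reached.
Yulqor would need Ionven, Eldvor, and Tortam (B6), but Tortam is never earned.
Tovhal would need Tortam and Ionven (B1), but Tortam is never earned.
Reached: Ionven — 1 of the 5.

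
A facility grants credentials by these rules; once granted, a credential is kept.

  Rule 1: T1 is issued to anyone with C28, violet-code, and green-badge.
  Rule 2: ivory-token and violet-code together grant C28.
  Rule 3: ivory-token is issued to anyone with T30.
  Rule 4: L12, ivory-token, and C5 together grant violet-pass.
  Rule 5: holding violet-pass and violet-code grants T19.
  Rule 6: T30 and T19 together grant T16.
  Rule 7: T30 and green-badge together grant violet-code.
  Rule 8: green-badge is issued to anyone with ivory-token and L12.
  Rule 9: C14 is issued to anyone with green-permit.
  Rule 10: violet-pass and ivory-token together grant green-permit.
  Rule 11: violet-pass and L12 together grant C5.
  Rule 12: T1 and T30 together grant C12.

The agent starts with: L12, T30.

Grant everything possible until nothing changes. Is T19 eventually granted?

T19 would need violet-pass and violet-code (Rule 5), but violet-pass is never granted.

No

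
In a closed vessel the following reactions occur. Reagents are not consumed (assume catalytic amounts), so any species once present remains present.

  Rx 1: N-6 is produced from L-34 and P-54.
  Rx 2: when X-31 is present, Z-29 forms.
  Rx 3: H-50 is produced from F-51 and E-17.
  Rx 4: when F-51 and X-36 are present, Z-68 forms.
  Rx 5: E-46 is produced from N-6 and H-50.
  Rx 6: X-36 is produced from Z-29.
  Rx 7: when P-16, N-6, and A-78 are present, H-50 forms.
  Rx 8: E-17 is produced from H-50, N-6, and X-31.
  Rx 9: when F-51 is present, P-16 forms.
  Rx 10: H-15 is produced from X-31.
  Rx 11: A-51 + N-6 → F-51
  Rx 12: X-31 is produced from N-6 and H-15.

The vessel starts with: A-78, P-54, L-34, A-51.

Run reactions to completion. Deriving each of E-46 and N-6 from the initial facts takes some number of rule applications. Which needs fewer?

N-6: L-34 and P-54 present → N-6 forms (Rx 1). [1 rule application]
E-46: L-34 and P-54 present → N-6 forms (Rx 1). A-51 and N-6 present → F-51 forms (Rx 11). F-51 present → P-16 forms (Rx 9). P-16, N-6, and A-78 present → H-50 forms (Rx 7). N-6 and H-50 present → E-46 forms (Rx 5). [5 rule applications]
N-6 needs fewer.

N-6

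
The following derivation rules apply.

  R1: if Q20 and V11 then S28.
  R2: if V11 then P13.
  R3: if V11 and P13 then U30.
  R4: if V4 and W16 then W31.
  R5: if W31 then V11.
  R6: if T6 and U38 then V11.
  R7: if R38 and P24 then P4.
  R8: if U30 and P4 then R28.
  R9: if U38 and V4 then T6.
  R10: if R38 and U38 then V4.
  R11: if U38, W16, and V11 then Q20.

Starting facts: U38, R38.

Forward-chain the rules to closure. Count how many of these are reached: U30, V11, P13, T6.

From R38 and U38, R10 gives V4.
U38 and V4 hold, so T6 follows (R9).
From T6 and U38, R6 gives V11.
V11 holds, so P13 follows (R2).
From V11 and P13, R3 gives U30.
U30: reached.
V11: reached.
P13: reached.
T6: reached.
All 4 are reached.

4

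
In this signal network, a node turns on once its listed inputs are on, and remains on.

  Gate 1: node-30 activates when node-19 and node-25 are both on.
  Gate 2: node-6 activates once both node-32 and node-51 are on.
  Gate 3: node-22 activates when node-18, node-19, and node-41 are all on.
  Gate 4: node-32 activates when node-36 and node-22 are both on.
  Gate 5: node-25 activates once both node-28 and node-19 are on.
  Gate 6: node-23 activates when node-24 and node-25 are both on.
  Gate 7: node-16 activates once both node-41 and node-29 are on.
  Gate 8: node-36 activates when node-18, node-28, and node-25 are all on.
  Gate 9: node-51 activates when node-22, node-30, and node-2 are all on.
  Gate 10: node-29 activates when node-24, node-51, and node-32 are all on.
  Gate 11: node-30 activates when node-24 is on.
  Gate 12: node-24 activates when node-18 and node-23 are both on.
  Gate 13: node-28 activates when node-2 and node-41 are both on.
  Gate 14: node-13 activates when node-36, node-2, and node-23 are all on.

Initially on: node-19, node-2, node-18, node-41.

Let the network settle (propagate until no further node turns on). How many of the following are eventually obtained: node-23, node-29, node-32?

1

node-2 and node-41 are on, so node-28 activates (Gate 13).
Gate 3: node-18, node-19, and node-41 on → node-22 on.
node-28 and node-19 are on, so node-25 activates (Gate 5).
Gate 8: node-18, node-28, and node-25 on → node-36 on.
Gate 4: node-36 and node-22 on → node-32 on.
node-23 would need node-24 and node-25 (Gate 6), but node-24 never turns on.
node-29 would need node-24, node-51, and node-32 (Gate 10), but node-24 never turns on.
node-32: reached.
Reached: node-32 — 1 of the 3.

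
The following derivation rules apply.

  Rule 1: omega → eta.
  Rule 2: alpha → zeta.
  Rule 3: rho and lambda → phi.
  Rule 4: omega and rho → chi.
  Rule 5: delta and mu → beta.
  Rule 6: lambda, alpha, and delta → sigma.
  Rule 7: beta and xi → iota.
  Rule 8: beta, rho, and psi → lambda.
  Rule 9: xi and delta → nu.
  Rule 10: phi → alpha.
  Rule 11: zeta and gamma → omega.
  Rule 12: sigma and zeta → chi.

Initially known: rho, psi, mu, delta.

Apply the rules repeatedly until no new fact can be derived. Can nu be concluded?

No

nu would need xi and delta (Rule 9), but xi is never established.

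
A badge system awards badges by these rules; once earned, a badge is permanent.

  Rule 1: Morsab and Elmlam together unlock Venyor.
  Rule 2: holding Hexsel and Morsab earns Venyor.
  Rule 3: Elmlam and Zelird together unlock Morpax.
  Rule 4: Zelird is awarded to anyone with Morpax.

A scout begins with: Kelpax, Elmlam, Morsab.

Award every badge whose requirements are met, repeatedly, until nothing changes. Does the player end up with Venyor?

Yes

With Morsab and Elmlam, Venyor is earned (Rule 1).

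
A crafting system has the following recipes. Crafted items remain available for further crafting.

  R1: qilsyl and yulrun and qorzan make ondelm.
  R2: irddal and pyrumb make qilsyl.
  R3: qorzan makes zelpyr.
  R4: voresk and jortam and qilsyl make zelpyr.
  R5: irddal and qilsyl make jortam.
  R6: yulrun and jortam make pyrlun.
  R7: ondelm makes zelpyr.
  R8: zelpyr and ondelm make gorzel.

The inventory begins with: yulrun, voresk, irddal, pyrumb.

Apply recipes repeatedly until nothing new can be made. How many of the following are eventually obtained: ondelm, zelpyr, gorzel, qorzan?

irddal and pyrumb → qilsyl (R2).
Using R5, irddal and qilsyl make jortam.
Using R4, voresk, jortam, and qilsyl make zelpyr.
ondelm would need qilsyl, yulrun, and qorzan (R1), but qorzan is never obtained.
zelpyr: reached.
gorzel would need zelpyr and ondelm (R8), but ondelm is never obtained.
No rule produces qorzan, and it is not given.
Reached: zelpyr — 1 of the 4.

1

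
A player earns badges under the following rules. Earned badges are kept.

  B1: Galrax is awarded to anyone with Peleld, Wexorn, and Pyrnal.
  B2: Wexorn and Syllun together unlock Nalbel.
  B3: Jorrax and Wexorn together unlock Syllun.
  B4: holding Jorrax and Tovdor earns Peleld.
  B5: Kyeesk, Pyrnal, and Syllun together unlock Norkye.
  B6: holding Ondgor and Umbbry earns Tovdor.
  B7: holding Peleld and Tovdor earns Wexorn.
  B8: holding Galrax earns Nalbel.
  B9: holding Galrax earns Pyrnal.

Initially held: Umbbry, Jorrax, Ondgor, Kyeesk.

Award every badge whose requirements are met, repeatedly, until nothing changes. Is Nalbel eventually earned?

Yes

With Ondgor and Umbbry, Tovdor is earned (B6).
With Jorrax and Tovdor, Peleld is earned (B4).
With Peleld and Tovdor, Wexorn is earned (B7).
With Jorrax and Wexorn, Syllun is earned (B3).
With Wexorn and Syllun, Nalbel is earned (B2).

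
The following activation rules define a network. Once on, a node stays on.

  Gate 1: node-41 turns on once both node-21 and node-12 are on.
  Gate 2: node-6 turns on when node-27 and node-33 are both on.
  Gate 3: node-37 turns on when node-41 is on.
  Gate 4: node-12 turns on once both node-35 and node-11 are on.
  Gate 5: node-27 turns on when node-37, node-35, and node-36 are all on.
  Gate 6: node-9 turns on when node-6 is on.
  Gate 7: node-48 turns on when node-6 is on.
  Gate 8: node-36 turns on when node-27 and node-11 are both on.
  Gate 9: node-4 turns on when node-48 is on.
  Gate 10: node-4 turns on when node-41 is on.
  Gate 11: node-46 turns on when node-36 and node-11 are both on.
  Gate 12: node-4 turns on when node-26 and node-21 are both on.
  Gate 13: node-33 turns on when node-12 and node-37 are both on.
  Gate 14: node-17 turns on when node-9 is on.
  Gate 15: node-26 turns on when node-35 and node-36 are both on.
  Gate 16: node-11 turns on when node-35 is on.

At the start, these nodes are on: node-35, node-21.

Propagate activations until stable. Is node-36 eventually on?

No

node-36 would need node-27 and node-11 (Gate 8), but node-27 never turns on.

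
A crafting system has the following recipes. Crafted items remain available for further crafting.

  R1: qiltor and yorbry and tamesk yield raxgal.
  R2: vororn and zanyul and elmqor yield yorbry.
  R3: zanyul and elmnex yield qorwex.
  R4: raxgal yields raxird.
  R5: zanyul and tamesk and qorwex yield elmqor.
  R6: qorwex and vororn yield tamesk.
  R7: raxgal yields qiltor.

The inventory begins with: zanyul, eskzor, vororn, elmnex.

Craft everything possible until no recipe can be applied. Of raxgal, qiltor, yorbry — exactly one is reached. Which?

Using R3, zanyul and elmnex make qorwex.
Using R6, qorwex and vororn make tamesk.
zanyul and tamesk and qorwex → elmqor (R5).
Using R2, vororn, zanyul, and elmqor make yorbry.
raxgal would need qiltor, yorbry, and tamesk (R1), but qiltor is never obtained. qiltor would need raxgal (R7), but raxgal is never obtained.

yorbry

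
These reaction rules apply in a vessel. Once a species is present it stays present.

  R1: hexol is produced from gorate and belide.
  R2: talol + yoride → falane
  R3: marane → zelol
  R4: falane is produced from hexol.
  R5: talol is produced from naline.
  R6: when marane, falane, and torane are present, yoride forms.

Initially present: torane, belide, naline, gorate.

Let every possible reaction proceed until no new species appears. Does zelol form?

No

zelol would need marane (R3), but marane never forms.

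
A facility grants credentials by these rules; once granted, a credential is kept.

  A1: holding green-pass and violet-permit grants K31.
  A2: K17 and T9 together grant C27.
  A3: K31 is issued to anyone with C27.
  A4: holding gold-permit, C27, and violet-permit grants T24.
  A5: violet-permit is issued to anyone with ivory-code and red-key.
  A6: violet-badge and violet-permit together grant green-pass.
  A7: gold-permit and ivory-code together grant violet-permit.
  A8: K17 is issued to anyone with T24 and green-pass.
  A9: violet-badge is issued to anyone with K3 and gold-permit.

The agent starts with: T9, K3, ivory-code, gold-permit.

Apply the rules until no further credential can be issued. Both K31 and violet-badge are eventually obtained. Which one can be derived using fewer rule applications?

violet-badge: Holding K3 and gold-permit grants violet-badge (A9). [1 rule application]
K31: Holding gold-permit and ivory-code grants violet-permit (A7). Holding K3 and gold-permit grants violet-badge (A9). Holding violet-badge and violet-permit grants green-pass (A6). Holding green-pass and violet-permit grants K31 (A1). [4 rule applications]
violet-badge needs fewer.

violet-badge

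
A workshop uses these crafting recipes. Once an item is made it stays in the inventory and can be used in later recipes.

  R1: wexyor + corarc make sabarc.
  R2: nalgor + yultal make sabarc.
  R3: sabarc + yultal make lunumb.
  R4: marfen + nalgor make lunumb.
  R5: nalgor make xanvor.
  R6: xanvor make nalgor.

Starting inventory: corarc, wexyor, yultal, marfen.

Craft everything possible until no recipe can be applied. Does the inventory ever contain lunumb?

Yes

Using R1, wexyor and corarc make sabarc.
Using R3, sabarc and yultal make lunumb.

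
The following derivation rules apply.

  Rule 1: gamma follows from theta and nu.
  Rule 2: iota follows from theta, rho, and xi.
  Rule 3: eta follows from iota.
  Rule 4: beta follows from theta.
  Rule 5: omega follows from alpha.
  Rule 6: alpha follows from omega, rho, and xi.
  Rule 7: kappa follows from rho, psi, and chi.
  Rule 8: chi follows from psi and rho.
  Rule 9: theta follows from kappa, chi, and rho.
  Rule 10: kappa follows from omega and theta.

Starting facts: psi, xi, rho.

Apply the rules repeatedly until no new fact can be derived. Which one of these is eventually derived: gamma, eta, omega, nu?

eta

psi and rho hold, so chi follows (Rule 8).
rho, psi, and chi hold, so kappa follows (Rule 7).
From kappa, chi, and rho, Rule 9 gives theta.
From theta, rho, and xi, Rule 2 gives iota.
iota holds, so eta follows (Rule 3).
gamma would need theta and nu (Rule 1), but nu is never established. omega would need alpha (Rule 5), but alpha is never established. No rule produces nu, and it is not given.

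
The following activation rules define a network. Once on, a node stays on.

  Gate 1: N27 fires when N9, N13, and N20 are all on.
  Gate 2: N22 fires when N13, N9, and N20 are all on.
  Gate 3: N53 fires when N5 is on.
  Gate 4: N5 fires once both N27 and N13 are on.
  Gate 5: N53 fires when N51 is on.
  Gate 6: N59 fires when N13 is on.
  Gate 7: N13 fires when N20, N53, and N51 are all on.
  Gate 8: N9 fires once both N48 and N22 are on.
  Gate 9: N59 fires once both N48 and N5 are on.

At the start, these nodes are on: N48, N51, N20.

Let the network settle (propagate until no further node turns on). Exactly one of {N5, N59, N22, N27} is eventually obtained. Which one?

Gate 5: N51 on → N53 on.
Gate 7: N20, N53, and N51 on → N13 on.
Gate 6: N13 on → N59 on.
N5 would need N27 and N13 (Gate 4), but N27 never turns on. N27 would need N9, N13, and N20 (Gate 1), but N9 never turns on. N22 would need N13, N9, and N20 (Gate 2), but N9 never turns on.

N59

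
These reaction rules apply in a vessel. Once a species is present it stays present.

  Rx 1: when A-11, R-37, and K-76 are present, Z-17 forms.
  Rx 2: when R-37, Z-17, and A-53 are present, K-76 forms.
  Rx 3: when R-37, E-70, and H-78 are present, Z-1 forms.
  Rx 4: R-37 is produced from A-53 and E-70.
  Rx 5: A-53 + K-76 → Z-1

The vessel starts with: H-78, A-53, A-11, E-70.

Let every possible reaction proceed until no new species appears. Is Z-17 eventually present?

Z-17 would need A-11, R-37, and K-76 (Rx 1), but K-76 never forms.

No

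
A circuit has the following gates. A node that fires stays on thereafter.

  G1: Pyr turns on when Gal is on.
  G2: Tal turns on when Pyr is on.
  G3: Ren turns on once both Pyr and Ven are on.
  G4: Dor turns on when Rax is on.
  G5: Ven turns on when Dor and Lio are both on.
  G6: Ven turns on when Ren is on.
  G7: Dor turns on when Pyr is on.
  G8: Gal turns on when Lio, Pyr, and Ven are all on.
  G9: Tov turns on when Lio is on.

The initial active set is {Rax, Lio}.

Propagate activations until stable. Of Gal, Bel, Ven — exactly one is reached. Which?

Ven

Rax is on, so Dor turns on (G4).
Dor and Lio are on, so Ven turns on (G5).
No rule produces Bel, and it is not given. Gal would need Lio, Pyr, and Ven (G8), but Pyr never turns on.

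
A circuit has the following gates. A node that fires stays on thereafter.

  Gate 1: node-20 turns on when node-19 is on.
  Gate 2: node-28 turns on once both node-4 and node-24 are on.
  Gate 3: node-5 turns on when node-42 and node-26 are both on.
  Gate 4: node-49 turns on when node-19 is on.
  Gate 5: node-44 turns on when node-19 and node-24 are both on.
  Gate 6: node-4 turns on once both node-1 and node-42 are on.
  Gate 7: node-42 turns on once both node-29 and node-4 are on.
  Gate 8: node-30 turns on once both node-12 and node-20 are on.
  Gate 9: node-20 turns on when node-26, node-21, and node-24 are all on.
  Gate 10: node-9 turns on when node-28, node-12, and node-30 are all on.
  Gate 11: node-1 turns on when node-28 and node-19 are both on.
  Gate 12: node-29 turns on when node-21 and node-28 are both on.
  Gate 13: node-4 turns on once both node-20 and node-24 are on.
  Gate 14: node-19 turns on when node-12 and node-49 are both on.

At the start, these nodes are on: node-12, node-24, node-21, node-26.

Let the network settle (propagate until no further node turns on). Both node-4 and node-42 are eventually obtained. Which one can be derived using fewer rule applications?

node-4: node-26, node-21, and node-24 are on, so node-20 turns on (Gate 9). node-20 and node-24 are on, so node-4 turns on (Gate 13). [2 rule applications]
node-42: node-26, node-21, and node-24 are on, so node-20 turns on (Gate 9). node-20 and node-24 are on, so node-4 turns on (Gate 13). Gate 2: node-4 and node-24 on → node-28 on. node-21 and node-28 are on, so node-29 turns on (Gate 12). node-29 and node-4 are on, so node-42 turns on (Gate 7). [5 rule applications]
node-4 needs fewer.

node-4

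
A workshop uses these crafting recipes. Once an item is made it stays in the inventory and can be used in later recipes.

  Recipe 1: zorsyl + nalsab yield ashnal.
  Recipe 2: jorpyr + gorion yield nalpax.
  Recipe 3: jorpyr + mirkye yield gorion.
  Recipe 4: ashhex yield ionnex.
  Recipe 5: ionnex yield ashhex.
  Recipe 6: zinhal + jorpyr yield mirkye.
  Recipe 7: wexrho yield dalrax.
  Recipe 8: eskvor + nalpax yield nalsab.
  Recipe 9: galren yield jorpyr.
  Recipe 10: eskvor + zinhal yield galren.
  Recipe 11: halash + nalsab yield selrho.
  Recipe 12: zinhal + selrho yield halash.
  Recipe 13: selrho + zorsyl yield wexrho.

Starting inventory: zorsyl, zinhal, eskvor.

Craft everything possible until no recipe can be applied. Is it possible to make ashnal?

Using Recipe 10, eskvor and zinhal make galren.
Using Recipe 9, galren makes jorpyr.
Using Recipe 6, zinhal and jorpyr make mirkye.
Using Recipe 3, jorpyr and mirkye make gorion.
Using Recipe 2, jorpyr and gorion make nalpax.
Using Recipe 8, eskvor and nalpax make nalsab.
zorsyl + nalsab → ashnal (Recipe 1).

Yes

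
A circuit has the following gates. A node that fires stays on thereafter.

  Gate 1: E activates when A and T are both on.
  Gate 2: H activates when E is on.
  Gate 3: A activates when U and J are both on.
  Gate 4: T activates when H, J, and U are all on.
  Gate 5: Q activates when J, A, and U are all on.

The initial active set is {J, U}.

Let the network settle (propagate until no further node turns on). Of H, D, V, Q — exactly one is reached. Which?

Q

Gate 3: U and J on → A on.
Gate 5: J, A, and U on → Q on.
No rule produces D, and it is not given. H would need E (Gate 2), but E never turns on. No rule produces V, and it is not given.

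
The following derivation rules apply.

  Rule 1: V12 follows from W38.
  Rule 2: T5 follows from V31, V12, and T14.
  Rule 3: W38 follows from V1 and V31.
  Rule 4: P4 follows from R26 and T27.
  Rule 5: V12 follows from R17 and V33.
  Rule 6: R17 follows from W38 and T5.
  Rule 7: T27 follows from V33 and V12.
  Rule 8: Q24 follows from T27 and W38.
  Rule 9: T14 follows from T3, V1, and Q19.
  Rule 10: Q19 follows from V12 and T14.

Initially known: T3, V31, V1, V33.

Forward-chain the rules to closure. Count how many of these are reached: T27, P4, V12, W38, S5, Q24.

4

From V1 and V31, Rule 3 gives W38.
From W38, Rule 1 gives V12.
From V33 and V12, Rule 7 gives T27.
T27 and W38 hold, so Q24 follows (Rule 8).
T27: reached.
P4 would need R26 and T27 (Rule 4), but R26 is never established.
V12: reached.
W38: reached.
No rule produces S5, and it is not given.
Q24: reached.
Reached: T27, V12, W38, and Q24 — 4 of the 6.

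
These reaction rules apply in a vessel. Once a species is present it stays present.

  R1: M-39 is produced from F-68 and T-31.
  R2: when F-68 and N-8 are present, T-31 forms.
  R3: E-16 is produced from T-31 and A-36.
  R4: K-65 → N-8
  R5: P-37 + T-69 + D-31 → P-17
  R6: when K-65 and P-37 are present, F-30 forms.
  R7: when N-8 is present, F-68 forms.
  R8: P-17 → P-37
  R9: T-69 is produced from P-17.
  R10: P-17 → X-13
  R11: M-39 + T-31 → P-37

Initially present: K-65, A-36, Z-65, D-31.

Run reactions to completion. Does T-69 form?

No

T-69 would need P-17 (R9), but P-17 never forms.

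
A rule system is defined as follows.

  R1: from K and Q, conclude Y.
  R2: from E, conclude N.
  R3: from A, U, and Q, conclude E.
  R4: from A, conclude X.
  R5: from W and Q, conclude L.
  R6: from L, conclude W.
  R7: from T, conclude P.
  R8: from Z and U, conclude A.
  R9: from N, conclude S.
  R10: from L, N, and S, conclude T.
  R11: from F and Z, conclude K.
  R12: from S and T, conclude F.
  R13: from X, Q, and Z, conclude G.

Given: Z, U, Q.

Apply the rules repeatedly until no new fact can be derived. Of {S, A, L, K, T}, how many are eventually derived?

2

Z and U hold, so A follows (R8).
A, U, and Q hold, so E follows (R3).
From E, R2 gives N.
From N, R9 gives S.
S: reached.
A: reached.
L would need W and Q (R5), but W is never established.
K would need F and Z (R11), but F is never established.
T would need L, N, and S (R10), but L is never established.
Reached: S and A — 2 of the 5.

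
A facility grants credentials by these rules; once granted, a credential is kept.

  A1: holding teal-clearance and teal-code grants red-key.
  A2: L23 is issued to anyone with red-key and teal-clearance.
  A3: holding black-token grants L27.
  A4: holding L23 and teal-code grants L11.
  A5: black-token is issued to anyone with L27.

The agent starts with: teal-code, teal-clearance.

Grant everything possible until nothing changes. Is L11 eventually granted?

Yes

Holding teal-clearance and teal-code grants red-key (A1).
Holding red-key and teal-clearance grants L23 (A2).
Holding L23 and teal-code grants L11 (A4).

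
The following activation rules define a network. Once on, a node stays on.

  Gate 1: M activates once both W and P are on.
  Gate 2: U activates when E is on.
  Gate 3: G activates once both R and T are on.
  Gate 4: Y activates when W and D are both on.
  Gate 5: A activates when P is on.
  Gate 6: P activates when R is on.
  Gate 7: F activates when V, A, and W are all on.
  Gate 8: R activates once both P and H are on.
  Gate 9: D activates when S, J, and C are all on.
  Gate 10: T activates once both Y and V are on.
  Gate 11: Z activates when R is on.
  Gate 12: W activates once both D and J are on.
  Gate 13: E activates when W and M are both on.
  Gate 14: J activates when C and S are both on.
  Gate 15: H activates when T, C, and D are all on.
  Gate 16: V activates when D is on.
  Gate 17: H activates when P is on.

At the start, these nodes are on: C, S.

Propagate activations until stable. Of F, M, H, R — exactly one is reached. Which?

H

C and S are on, so J activates (Gate 14).
Gate 9: S, J, and C on → D on.
D and J are on, so W activates (Gate 12).
Gate 16: D on → V on.
Gate 4: W and D on → Y on.
Gate 10: Y and V on → T on.
T, C, and D are on, so H activates (Gate 15).
R would need P and H (Gate 8), but P never turns on. M would need W and P (Gate 1), but P never turns on. F would need V, A, and W (Gate 7), but A never turns on.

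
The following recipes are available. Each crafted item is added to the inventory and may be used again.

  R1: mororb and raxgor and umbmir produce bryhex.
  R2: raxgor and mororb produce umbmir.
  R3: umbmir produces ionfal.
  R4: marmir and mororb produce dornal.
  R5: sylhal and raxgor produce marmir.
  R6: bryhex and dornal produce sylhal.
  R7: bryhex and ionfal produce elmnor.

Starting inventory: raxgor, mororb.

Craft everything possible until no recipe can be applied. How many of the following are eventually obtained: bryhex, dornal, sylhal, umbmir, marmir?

Using R2, raxgor and mororb make umbmir.
Using R1, mororb, raxgor, and umbmir make bryhex.
bryhex: reached.
dornal would need marmir and mororb (R4), but marmir is never obtained.
sylhal would need bryhex and dornal (R6), but dornal is never obtained.
umbmir: reached.
marmir would need sylhal and raxgor (R5), but sylhal is never obtained.
Reached: bryhex and umbmir — 2 of the 5.

2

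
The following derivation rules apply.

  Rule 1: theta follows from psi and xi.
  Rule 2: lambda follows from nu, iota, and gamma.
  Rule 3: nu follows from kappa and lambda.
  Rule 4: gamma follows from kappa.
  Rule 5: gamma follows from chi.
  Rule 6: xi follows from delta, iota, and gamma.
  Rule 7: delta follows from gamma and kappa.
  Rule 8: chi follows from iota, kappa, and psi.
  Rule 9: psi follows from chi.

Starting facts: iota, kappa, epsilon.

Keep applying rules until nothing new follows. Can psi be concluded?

psi would need chi (Rule 9), but chi is never established.

No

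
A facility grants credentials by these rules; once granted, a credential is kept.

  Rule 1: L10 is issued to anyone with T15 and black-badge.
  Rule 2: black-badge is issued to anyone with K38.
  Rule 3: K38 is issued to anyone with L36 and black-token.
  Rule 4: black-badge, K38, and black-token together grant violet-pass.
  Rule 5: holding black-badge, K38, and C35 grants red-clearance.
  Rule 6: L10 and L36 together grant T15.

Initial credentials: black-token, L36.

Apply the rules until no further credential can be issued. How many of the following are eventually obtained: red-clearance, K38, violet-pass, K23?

Holding L36 and black-token grants K38 (Rule 3).
Holding K38 grants black-badge (Rule 2).
Holding black-badge, K38, and black-token grants violet-pass (Rule 4).
red-clearance would need black-badge, K38, and C35 (Rule 5), but C35 is never granted.
K38: reached.
violet-pass: reached.
No rule produces K23, and it is not given.
Reached: K38 and violet-pass — 2 of the 4.

2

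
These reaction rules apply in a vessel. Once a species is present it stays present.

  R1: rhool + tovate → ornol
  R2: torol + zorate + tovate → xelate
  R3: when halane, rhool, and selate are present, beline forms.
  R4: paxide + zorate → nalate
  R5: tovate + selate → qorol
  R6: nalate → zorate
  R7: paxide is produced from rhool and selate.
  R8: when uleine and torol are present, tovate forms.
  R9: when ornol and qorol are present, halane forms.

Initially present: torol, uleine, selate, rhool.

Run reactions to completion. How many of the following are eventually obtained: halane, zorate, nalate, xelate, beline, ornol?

uleine and torol present → tovate forms (R8).
rhool and tovate present → ornol forms (R1).
tovate and selate present → qorol forms (R5).
ornol and qorol present → halane forms (R9).
halane, rhool, and selate present → beline forms (R3).
halane: reached.
zorate would need nalate (R6), but nalate never forms.
nalate would need paxide and zorate (R4), but zorate never forms.
xelate would need torol, zorate, and tovate (R2), but zorate never forms.
beline: reached.
ornol: reached.
Reached: halane, beline, and ornol — 3 of the 6.

3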